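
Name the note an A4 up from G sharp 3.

C double-sharp 4

Counting four letter names up from G lands on C.
Moving 6 semitones up from G#3 (the size of an augmented fourth) reaches C##4.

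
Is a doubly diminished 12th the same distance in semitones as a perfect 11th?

Both span 17 semitones: a doubly diminished twelfth and a perfect eleventh are the same chromatic distance.

Yes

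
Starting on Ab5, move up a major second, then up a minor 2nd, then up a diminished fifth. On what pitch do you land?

A major second up from Ab5 is Bb5.
Up a minor second from Bb5: Cb6 (1 semitone up).
Up a diminished fifth from Cb6: Gbb6 (6 semitones up).

Gbb6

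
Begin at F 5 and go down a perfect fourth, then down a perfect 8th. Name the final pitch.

Down a perfect fourth from F5: C5 (5 semitones down).
A perfect octave down from C5 is C4.

C 4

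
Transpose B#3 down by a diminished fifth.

E##3

Five letter names down from B: E.
A diminished fifth is 6 semitones; 6 semitones down from B#3 gives E##3.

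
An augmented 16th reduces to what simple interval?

augmented second

Take out 2 octaves (14 from the number): 16 − 14 = 2.
So an augmented sixteenth is 2 octaves plus an augmented second. The quality is unchanged.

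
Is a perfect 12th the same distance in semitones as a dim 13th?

A perfect twelfth = 19 semitones = a diminished thirteenth; enharmonically equal.

Yes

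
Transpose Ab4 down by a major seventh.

Seven letter names down from A: B.
Moving 11 semitones down from Ab4 (the size of a major seventh) reaches Bbb3.

Bbb3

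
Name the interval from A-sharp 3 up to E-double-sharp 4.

A to E spans five letter names (A-B-C-D-E): a fifth.
The perfect fifth is 7 semitones; here we have 8, one semitone wider: augmented.

augmented fifth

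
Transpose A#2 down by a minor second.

Counting two letter names down from A lands on G.
Moving 1 semitone down from A#2 (the size of a minor second) reaches G##2.

G##2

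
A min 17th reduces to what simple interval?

Take out 2 octaves (14 from the number): 17 − 14 = 3.
Quality carries through unchanged, so the simple form is a minor third.

minor 3rd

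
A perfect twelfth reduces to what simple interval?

Each octave removed subtracts seven from the number: 12 − 7 = 5.
That makes a perfect twelfth a compound perfect fifth — an octave plus a perfect fifth.

perfect fifth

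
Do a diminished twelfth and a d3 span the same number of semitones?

A diminished twelfth is 18 semitones but a diminished third is 2 semitones — different sizes.

No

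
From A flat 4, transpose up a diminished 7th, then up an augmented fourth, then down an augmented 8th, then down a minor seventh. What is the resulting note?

D double-flat 4

A diminished seventh up from Ab4 is Gbb5.
Gbb5 up an augmented fourth → Cb6 (6 semitones).
An augmented octave down from Cb6 is Cbb5.
Cbb5 down a minor seventh → Dbb4 (10 semitones).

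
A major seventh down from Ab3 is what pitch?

Bbb2

The seventh takes the letter from A down to B.
A major seventh is 11 semitones; 11 semitones down from Ab3 gives Bbb2.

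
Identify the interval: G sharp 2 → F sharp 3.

G to F spans seven letter names (G-A-B-C-D-E-F) — that makes it a seventh of some quality.
At 10 semitones, G#2→F#3 falls one short of a major seventh: minor.

m7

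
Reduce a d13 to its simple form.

diminished 6th

Each octave removed subtracts seven from the number: 13 − 7 = 6.
So a diminished thirteenth is an octave plus a diminished sixth. The quality is unchanged.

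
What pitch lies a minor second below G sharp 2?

Counting two letter names down from G lands on F.
A minor second spans 1 semitone, so from G#2 the target pitch is F##2.

F double-sharp 2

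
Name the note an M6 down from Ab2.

Cb2

Counting six letter names down from A lands on C.
Moving 9 semitones down from Ab2 (the size of a major sixth) reaches Cb2.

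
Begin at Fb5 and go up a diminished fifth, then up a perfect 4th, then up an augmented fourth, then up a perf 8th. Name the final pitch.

Bbb7

Fb5 up a diminished fifth → Cbb6 (6 semitones).
Up a perfect fourth from Cbb6: Fbb6 (5 semitones up).
Up an augmented fourth from Fbb6: Bbb6 (6 semitones up).
Up a perfect octave from Bbb6: Bbb7 (12 semitones up).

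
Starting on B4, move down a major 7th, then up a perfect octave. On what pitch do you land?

B4 down a major seventh → C4 (11 semitones).
C4 up a perfect octave → C5 (12 semitones).

C5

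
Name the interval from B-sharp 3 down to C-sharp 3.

major 7th

Descending from B#3 to C#3 is the same interval as ascending C#3 to B#3.
C to B spans seven letter names (C-D-E-F-G-A-B): a seventh.
The major seventh spans 11 semitones, and C#3 to B#3 is exactly 11 semitones — so this is a major seventh.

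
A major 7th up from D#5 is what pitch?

C##6

Counting seven letter names up from D lands on C.
Moving 11 semitones up from D#5 (the size of a major seventh) reaches C##6.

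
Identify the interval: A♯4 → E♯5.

P5

A to E spans five letter names (A-B-C-D-E), so the interval is some kind of fifth.
A#4 to E#5 is 7 semitones, matching the perfect fifth exactly, so the quality is perfect.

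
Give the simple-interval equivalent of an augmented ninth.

augmented second

Take out an octave (7 from the number): 9 − 7 = 2.
That makes an augmented ninth a compound augmented second — an octave plus an augmented second.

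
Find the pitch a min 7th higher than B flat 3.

Counting seven letter names up from B lands on A.
A minor seventh spans 10 semitones, so from Bb3 the target pitch is Ab4.

A flat 4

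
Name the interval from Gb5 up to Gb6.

G to G is the same letter name, plus an octave: an octave.
Gb5 to Gb6 is 12 semitones, matching the perfect octave exactly, so the quality is perfect.

P8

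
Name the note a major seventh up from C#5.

The seventh takes the letter from C up to B.
A major seventh spans 11 semitones, so from C#5 the target pitch is B#5.

B#5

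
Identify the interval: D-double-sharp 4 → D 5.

dd8

D to D is the same letter name, plus an octave: an octave.
D##4 to D5 spans 10 semitones — two semitones narrower than the perfect octave (12) — giving a doubly diminished octave.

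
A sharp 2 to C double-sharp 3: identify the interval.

major third

A to C spans three letter names (A-B-C), so the interval is some kind of third.
The major third spans 4 semitones, and A#2 to C##3 is exactly 4 semitones — so this is a major third.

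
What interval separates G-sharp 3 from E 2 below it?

M10

Descending from G#3 to E2 is the same interval as ascending E2 to G#3.
E to G spans three letter names (E-F-G), plus an octave: a tenth.
Counting semitones, E2→G#3 is 16, which is the major tenth.
(Equivalently, a compound major third: a major third plus an octave.)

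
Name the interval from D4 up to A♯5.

D to A spans five letter names (D-E-F-G-A), plus an octave, so the interval is some kind of twelfth.
A perfect twelfth would be 19 semitones; D4 to A#5 is 20, one semitone wider, so the interval is augmented.
(Equivalently, a compound augmented fifth: an augmented fifth plus an octave.)

augmented twelfth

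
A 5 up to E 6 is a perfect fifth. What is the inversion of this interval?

perfect fourth

Inverted interval numbers add to nine, so a fifth pairs with a fourth (5 + 4 = 9).
Quality inverts too: perfect stays perfect. That makes the inversion a perfect fourth.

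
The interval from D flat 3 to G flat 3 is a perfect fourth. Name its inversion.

Interval numbers invert to sum to nine: 4 + 5 = 9, so a fourth inverts to a fifth.
Quality inverts too: perfect stays perfect. That makes the inversion a perfect fifth.

perfect 5th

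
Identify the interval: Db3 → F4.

D to F spans three letter names (D-E-F), plus an octave — that makes it a tenth of some quality.
Db3 to F4 is 16 semitones, matching the major tenth exactly, so the quality is major.
(Equivalently, a compound major third: a major third plus an octave.)

M10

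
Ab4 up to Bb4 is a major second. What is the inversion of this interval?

The rule of nine gives the new number: 9 − 2 = 7, so a second becomes a seventh.
And major becomes minor under inversion, so we get a minor seventh.

m7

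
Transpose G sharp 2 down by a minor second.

The second takes the letter from G down to F.
A minor second spans 1 semitone, so from G#2 the target pitch is F##2.

F double-sharp 2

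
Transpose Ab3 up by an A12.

The twelfth's letter: A up five letter names plus an octave → E.
An augmented twelfth spans 20 semitones, so from Ab3 the target pitch is E5.

E5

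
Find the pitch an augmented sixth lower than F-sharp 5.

A-flat 4

The sixth takes the letter from F down to A.
An augmented sixth is 10 semitones; 10 semitones down from F#5 gives Ab4.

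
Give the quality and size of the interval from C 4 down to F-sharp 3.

Descending from C4 to F#3 is the same interval as ascending F#3 to C4.
F to C spans five letter names (F-G-A-B-C): a fifth.
A perfect fifth would be 7 semitones; F#3 to C4 is 6, one semitone narrower, so the interval is diminished.

d5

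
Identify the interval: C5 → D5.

C to D spans two letter names (C-D) — that makes it a second of some quality.
The major second spans 2 semitones, and C5 to D5 is exactly 2 semitones — so this is a major second.

M2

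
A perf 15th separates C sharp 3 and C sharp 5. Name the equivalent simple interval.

perfect 8th

Take out an octave (7 from the number): 15 − 7 = 8.
That makes a perfect fifteenth a compound perfect octave — an octave plus a perfect octave.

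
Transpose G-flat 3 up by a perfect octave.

G-flat 4

An octave keeps the letter name G, an octave up from G.
A perfect octave spans 12 semitones, so from Gb3 the target pitch is Gb4.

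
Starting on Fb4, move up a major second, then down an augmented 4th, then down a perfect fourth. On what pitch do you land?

Fb4 up a major second → Gb4 (2 semitones).
An augmented fourth down from Gb4 is Dbb4.
Down a perfect fourth from Dbb4: Abb3 (5 semitones down).

Abb3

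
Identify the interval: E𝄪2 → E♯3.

E to E is the same letter name, plus an octave: an octave.
A perfect octave would be 12 semitones; E##2 to E#3 is 11, one semitone narrower, so the interval is diminished.

diminished octave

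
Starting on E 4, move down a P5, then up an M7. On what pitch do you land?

G sharp 4

A perfect fifth down from E4 is A3.
A major seventh up from A3 is G#4.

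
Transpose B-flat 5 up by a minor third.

D-flat 6

The third takes the letter from B up to D.
A minor third spans 3 semitones, so from Bb5 the target pitch is Db6.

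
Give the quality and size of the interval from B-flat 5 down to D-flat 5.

Descending from Bb5 to Db5 is the same interval as ascending Db5 to Bb5.
D to B spans six letter names (D-E-F-G-A-B): a sixth.
Db5 to Bb5 is 9 semitones, matching the major sixth exactly, so the quality is major.

major sixth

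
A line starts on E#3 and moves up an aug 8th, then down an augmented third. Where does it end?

C#4

E#3 up an augmented octave → E##4 (13 semitones).
Down an augmented third from E##4: C#4 (5 semitones down).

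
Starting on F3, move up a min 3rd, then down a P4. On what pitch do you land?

Eb3

A minor third up from F3 is Ab3.
Ab3 down a perfect fourth → Eb3 (5 semitones).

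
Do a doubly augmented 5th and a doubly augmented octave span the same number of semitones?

A doubly augmented fifth spans 9 semitones; a doubly augmented octave spans 14 semitones. They differ by 5.

No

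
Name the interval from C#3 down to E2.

major 6th

Descending from C#3 to E2 is the same interval as ascending E2 to C#3.
E to C spans six letter names (E-F-G-A-B-C): a sixth.
Counting semitones, E2→C#3 is 9, which is the major sixth.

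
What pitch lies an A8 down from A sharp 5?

For an octave the letter name doesn't change: still A, an octave down.
An augmented octave spans 13 semitones, so from A#5 the target pitch is A4.

A 4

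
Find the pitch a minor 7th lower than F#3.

Counting seven letter names down from F lands on G.
Moving 10 semitones down from F#3 (the size of a minor seventh) reaches G#2.

G#2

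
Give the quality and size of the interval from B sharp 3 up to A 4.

diminished seventh

B to A spans seven letter names (B-C-D-E-F-G-A), so the interval is some kind of seventh.
A major seventh would be 11 semitones; B#3 to A4 is 9, two semitones narrower, so the interval is diminished.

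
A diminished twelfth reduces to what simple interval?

Subtracting seven from the interval number removes an octave: 12 − 7 = 5.
That makes a diminished twelfth a compound diminished fifth — an octave plus a diminished fifth.

diminished fifth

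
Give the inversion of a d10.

augmented sixth

First reduce the compound diminished tenth to its simple form, a diminished third.
Inverted interval numbers add to nine, so a third pairs with a sixth (3 + 6 = 9).
And diminished becomes augmented under inversion, so we get an augmented sixth.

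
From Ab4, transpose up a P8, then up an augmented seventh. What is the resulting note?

Up a perfect octave from Ab4: Ab5 (12 semitones up).
Ab5 up an augmented seventh → G#6 (12 semitones).

G#6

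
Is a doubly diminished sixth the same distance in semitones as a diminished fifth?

A doubly diminished sixth spans 6 semitones, and a diminished fifth also spans 6 semitones — they're enharmonic.

Yes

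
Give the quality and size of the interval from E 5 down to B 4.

perfect fourth

Descending from E5 to B4 is the same interval as ascending B4 to E5.
B to E spans four letter names (B-C-D-E), so the interval is some kind of fourth.
Counting semitones, B4→E5 is 5, which is the perfect fourth.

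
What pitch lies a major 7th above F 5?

Seven letter names up from F: E.
A major seventh spans 11 semitones, so from F5 the target pitch is E6.

E 6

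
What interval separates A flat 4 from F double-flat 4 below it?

augmented third

Descending from Ab4 to Fbb4 is the same interval as ascending Fbb4 to Ab4.
F to A spans three letter names (F-G-A), so the interval is some kind of third.
A major third would be 4 semitones; Fbb4 to Ab4 is 5, one semitone wider, so the interval is augmented.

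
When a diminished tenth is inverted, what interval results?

First reduce the compound diminished tenth to its simple form, a diminished third.
Inverted interval numbers add to nine, so a third pairs with a sixth (3 + 6 = 9).
Quality inverts too: diminished becomes augmented. That makes the inversion an augmented sixth.

augmented sixth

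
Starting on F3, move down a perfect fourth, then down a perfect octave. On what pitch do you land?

C2

Down a perfect fourth from F3: C3 (5 semitones down).
Down a perfect octave from C3: C2 (12 semitones down).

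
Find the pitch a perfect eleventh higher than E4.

Four letters up from E (plus an octave) reaches A.
A perfect eleventh spans 17 semitones, so from E4 the target pitch is A5.

A5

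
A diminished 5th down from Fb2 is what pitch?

Bb1

The fifth takes the letter from F down to B.
A diminished fifth spans 6 semitones, so from Fb2 the target pitch is Bb1.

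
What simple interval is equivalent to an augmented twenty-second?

augmented 8th

Subtracting seven from the interval number removes an octave: 22 − 14 = 8.
So an augmented twenty-second is 2 octaves plus an augmented octave. The quality is unchanged.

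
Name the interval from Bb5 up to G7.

major thirteenth

B to G spans six letter names (B-C-D-E-F-G), plus an octave — that makes it a thirteenth of some quality.
Bb5 to G7 is 21 semitones, matching the major thirteenth exactly, so the quality is major.
(Equivalently, a compound major sixth: a major sixth plus an octave.)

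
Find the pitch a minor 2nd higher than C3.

The second takes the letter from C up to D.
Moving 1 semitone up from C3 (the size of a minor second) reaches Db3.

Db3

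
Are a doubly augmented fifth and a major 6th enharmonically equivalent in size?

A doubly augmented fifth spans 9 semitones, and a major sixth also spans 9 semitones — they're enharmonic.

Yes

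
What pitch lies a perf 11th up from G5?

The eleventh's letter: G up four letter names plus an octave → C.
Moving 17 semitones up from G5 (the size of a perfect eleventh) reaches C7.

C7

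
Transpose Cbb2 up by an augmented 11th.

Four letters up from C (plus an octave) reaches F.
Moving 18 semitones up from Cbb2 (the size of an augmented eleventh) reaches Fb3.

Fb3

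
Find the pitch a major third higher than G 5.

Three letter names up from G: B.
A major third spans 4 semitones, so from G5 the target pitch is B5.

B 5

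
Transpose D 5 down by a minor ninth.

C sharp 4

The ninth's letter: D down two letter names plus an octave → C.
A minor ninth spans 13 semitones, so from D5 the target pitch is C#4.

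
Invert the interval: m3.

M6

Interval numbers invert to sum to nine: 3 + 6 = 9, so a third inverts to a sixth.
And minor becomes major under inversion, so we get a major sixth.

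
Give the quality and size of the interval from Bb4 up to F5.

perfect 5th

B to F spans five letter names (B-C-D-E-F): a fifth.
Bb4 to F5 is 7 semitones, matching the perfect fifth exactly, so the quality is perfect.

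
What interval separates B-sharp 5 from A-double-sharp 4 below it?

minor 9th

Descending from B#5 to A##4 is the same interval as ascending A##4 to B#5.
A to B spans two letter names (A-B), plus an octave — that makes it a ninth of some quality.
At 13 semitones, A##4→B#5 falls one short of a major ninth: minor.
(Equivalently, a compound minor second: a minor second plus an octave.)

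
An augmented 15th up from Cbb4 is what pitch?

Cb6

For a fifteenth the letter name doesn't change: still C, two octaves up.
An augmented fifteenth spans 25 semitones, so from Cbb4 the target pitch is Cb6.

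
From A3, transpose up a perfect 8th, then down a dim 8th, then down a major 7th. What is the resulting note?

B2

Up a perfect octave from A3: A4 (12 semitones up).
A diminished octave down from A4 is A#3.
Down a major seventh from A#3: B2 (11 semitones down).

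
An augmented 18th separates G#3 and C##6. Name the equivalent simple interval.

Take out 2 octaves (14 from the number): 18 − 14 = 4.
So an augmented eighteenth is 2 octaves plus an augmented fourth. The quality is unchanged.

A4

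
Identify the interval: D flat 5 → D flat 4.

Descending from Db5 to Db4 is the same interval as ascending Db4 to Db5.
D to D is the same letter name, plus an octave: an octave.
Db4 to Db5 is 12 semitones, matching the perfect octave exactly, so the quality is perfect.

perfect octave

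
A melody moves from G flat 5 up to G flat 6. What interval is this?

G to G is the same letter name, plus an octave — that makes it an octave of some quality.
The perfect octave spans 12 semitones, and Gb5 to Gb6 is exactly 12 semitones — so this is a perfect octave.

perfect octave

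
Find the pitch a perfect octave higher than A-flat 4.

An octave keeps the letter name A, an octave up from A.
A perfect octave spans 12 semitones, so from Ab4 the target pitch is Ab5.

A-flat 5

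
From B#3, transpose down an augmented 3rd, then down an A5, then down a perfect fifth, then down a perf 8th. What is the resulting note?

B#3 down an augmented third → G3 (5 semitones).
Down an augmented fifth from G3: Cb3 (8 semitones down).
Cb3 down a perfect fifth → Fb2 (7 semitones).
Fb2 down a perfect octave → Fb1 (12 semitones).

Fb1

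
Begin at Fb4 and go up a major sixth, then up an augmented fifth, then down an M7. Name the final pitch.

Fb4 up a major sixth → Db5 (9 semitones).
An augmented fifth up from Db5 is A5.
Down a major seventh from A5: Bb4 (11 semitones down).

Bb4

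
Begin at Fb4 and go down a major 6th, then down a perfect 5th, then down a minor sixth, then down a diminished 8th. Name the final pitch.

F1

Fb4 down a major sixth → Abb3 (9 semitones).
Abb3 down a perfect fifth → Dbb3 (7 semitones).
A minor sixth down from Dbb3 is Fb2.
Down a diminished octave from Fb2: F1 (11 semitones down).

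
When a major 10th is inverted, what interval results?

minor 6th

First reduce the compound major tenth to its simple form, a major third.
The rule of nine gives the new number: 9 − 3 = 6, so a third becomes a sixth.
And major becomes minor under inversion, so we get a minor sixth.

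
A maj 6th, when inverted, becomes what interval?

minor 3rd

The rule of nine gives the new number: 9 − 6 = 3, so a sixth becomes a third.
And major becomes minor under inversion, so we get a minor third.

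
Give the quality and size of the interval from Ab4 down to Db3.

Descending from Ab4 to Db3 is the same interval as ascending Db3 to Ab4.
D to A spans five letter names (D-E-F-G-A), plus an octave: a twelfth.
Db3 to Ab4 is 19 semitones, matching the perfect twelfth exactly, so the quality is perfect.
(Equivalently, a compound perfect fifth: a perfect fifth plus an octave.)

perfect 12th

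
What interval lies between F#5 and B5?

F to B spans four letter names (F-G-A-B): a fourth.
The perfect fourth spans 5 semitones, and F#5 to B5 is exactly 5 semitones — so this is a perfect fourth.

perfect 4th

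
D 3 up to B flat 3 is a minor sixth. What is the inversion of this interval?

Inverted interval numbers add to nine, so a sixth pairs with a third (6 + 3 = 9).
Quality inverts too: minor becomes major. That makes the inversion a major third.

major 3rd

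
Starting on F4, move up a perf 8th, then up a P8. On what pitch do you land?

F4 up a perfect octave → F5 (12 semitones).
F5 up a perfect octave → F6 (12 semitones).

F6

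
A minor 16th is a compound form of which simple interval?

m2

Each octave removed subtracts seven from the number: 16 − 14 = 2.
Quality carries through unchanged, so the simple form is a minor second.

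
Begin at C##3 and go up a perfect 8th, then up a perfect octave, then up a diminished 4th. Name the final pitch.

F#5

C##3 up a perfect octave → C##4 (12 semitones).
Up a perfect octave from C##4: C##5 (12 semitones up).
C##5 up a diminished fourth → F#5 (4 semitones).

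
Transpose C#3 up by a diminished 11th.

F4

The eleventh's letter: C up four letter names plus an octave → F.
A diminished eleventh spans 16 semitones, so from C#3 the target pitch is F4.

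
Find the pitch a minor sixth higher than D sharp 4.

B 4

Counting six letter names up from D lands on B.
Moving 8 semitones up from D#4 (the size of a minor sixth) reaches B4.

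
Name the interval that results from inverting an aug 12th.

d4

First reduce the compound augmented twelfth to its simple form, an augmented fifth.
The rule of nine gives the new number: 9 − 5 = 4, so a fifth becomes a fourth.
Quality inverts too: augmented becomes diminished. That makes the inversion a diminished fourth.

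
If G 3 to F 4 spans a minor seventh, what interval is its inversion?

Interval numbers invert to sum to nine: 7 + 2 = 9, so a seventh inverts to a second.
And minor becomes major under inversion, so we get a major second.

M2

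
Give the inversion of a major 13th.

First reduce the compound major thirteenth to its simple form, a major sixth.
Inverted interval numbers add to nine, so a sixth pairs with a third (6 + 3 = 9).
And major becomes minor under inversion, so we get a minor third.

minor third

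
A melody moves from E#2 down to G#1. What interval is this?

Descending from E#2 to G#1 is the same interval as ascending G#1 to E#2.
G to E spans six letter names (G-A-B-C-D-E) — that makes it a sixth of some quality.
The major sixth spans 9 semitones, and G#1 to E#2 is exactly 9 semitones — so this is a major sixth.

major 6th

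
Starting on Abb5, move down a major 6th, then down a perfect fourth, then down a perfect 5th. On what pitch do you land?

Cbb4

Down a major sixth from Abb5: Cbb5 (9 semitones down).
Cbb5 down a perfect fourth → Gbb4 (5 semitones).
Gbb4 down a perfect fifth → Cbb4 (7 semitones).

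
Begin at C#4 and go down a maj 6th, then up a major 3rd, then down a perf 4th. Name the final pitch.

Down a major sixth from C#4: E3 (9 semitones down).
Up a major third from E3: G#3 (4 semitones up).
Down a perfect fourth from G#3: D#3 (5 semitones down).

D#3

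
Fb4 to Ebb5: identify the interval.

minor seventh

F to E spans seven letter names (F-G-A-B-C-D-E) — that makes it a seventh of some quality.
At 10 semitones, Fb4→Ebb5 falls one short of a major seventh: minor.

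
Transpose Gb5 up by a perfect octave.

For an octave the letter name doesn't change: still G, an octave up.
A perfect octave spans 12 semitones, so from Gb5 the target pitch is Gb6.

Gb6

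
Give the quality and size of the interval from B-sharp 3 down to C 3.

augmented 7th

Descending from B#3 to C3 is the same interval as ascending C3 to B#3.
C to B spans seven letter names (C-D-E-F-G-A-B) — that makes it a seventh of some quality.
C3 to B#3 spans 12 semitones — one semitone wider than the major seventh (11) — giving an augmented seventh.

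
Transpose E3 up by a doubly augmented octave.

The letter stays E (same as the start), shifted an octave up.
A doubly augmented octave spans 14 semitones, so from E3 the target pitch is E##4.

E##4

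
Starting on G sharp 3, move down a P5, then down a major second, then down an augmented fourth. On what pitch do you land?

G#3 down a perfect fifth → C#3 (7 semitones).
C#3 down a major second → B2 (2 semitones).
An augmented fourth down from B2 is F2.

F 2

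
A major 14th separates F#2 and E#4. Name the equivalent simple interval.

Take out an octave (7 from the number): 14 − 7 = 7.
That makes a major fourteenth a compound major seventh — an octave plus a major seventh.

major 7th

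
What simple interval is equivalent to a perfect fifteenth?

Subtracting seven from the interval number removes an octave: 15 − 7 = 8.
Quality carries through unchanged, so the simple form is a perfect octave.

P8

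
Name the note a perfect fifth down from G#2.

C#2

Five letter names down from G: C.
Moving 7 semitones down from G#2 (the size of a perfect fifth) reaches C#2.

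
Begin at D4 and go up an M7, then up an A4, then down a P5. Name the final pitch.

B#4

Up a major seventh from D4: C#5 (11 semitones up).
C#5 up an augmented fourth → F##5 (6 semitones).
F##5 down a perfect fifth → B#4 (7 semitones).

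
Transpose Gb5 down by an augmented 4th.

Counting four letter names down from G lands on D.
An augmented fourth spans 6 semitones, so from Gb5 the target pitch is Dbb5.

Dbb5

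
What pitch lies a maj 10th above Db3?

F4

Three letters up from D (plus an octave) reaches F.
Moving 16 semitones up from Db3 (the size of a major tenth) reaches F4.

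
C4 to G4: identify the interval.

C to G spans five letter names (C-D-E-F-G) — that makes it a fifth of some quality.
The perfect fifth spans 7 semitones, and C4 to G4 is exactly 7 semitones — so this is a perfect fifth.

perfect fifth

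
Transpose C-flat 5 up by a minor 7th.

Counting seven letter names up from C lands on B.
A minor seventh is 10 semitones; 10 semitones up from Cb5 gives Bbb5.

B-double-flat 5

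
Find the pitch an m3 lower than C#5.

A#4

The third takes the letter from C down to A.
A minor third is 3 semitones; 3 semitones down from C#5 gives A#4.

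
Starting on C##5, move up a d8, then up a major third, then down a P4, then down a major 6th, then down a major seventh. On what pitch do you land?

E4

C##5 up a diminished octave → C#6 (11 semitones).
A major third up from C#6 is E#6.
A perfect fourth down from E#6 is B#5.
Down a major sixth from B#5: D#5 (9 semitones down).
A major seventh down from D#5 is E4.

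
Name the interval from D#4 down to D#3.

Descending from D#4 to D#3 is the same interval as ascending D#3 to D#4.
D to D is the same letter name, plus an octave, so the interval is some kind of octave.
D#3 to D#4 is 12 semitones, matching the perfect octave exactly, so the quality is perfect.

perfect octave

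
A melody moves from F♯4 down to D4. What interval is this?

major 3rd

Descending from F#4 to D4 is the same interval as ascending D4 to F#4.
D to F spans three letter names (D-E-F) — that makes it a third of some quality.
Counting semitones, D4→F#4 is 4, which is the major third.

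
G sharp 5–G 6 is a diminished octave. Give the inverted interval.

augmented unison

The rule of nine gives the new number: 9 − 8 = 1, so an octave becomes a unison.
The quality also flips — diminished becomes augmented — giving an augmented unison.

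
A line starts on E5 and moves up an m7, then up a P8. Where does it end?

D7

Up a minor seventh from E5: D6 (10 semitones up).
D6 up a perfect octave → D7 (12 semitones).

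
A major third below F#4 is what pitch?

D4

Three letter names down from F: D.
Moving 4 semitones down from F#4 (the size of a major third) reaches D4.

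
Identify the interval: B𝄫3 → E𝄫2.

Descending from Bbb3 to Ebb2 is the same interval as ascending Ebb2 to Bbb3.
E to B spans five letter names (E-F-G-A-B), plus an octave — that makes it a twelfth of some quality.
The perfect twelfth spans 19 semitones, and Ebb2 to Bbb3 is exactly 19 semitones — so this is a perfect twelfth.
(Equivalently, a compound perfect fifth: a perfect fifth plus an octave.)

P12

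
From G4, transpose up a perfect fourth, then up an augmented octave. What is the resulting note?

C#6

A perfect fourth up from G4 is C5.
C5 up an augmented octave → C#6 (13 semitones).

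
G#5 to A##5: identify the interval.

G to A spans two letter names (G-A) — that makes it a second of some quality.
A major second would be 2 semitones; G#5 to A##5 is 3, one semitone wider, so the interval is augmented.

augmented 2nd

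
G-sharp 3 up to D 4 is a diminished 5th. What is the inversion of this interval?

augmented 4th

The rule of nine gives the new number: 9 − 5 = 4, so a fifth becomes a fourth.
The quality also flips — diminished becomes augmented — giving an augmented fourth.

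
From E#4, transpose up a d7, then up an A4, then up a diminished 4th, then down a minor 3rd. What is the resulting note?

A5

Up a diminished seventh from E#4: D5 (9 semitones up).
An augmented fourth up from D5 is G#5.
G#5 up a diminished fourth → C6 (4 semitones).
A minor third down from C6 is A5.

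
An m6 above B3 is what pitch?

G4

Six letter names up from B: G.
Moving 8 semitones up from B3 (the size of a minor sixth) reaches G4.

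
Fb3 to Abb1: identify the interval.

Descending from Fb3 to Abb1 is the same interval as ascending Abb1 to Fb3.
A to F spans six letter names (A-B-C-D-E-F), plus an octave: a thirteenth.
The major thirteenth spans 21 semitones, and Abb1 to Fb3 is exactly 21 semitones — so this is a major thirteenth.
(Equivalently, a compound major sixth: a major sixth plus an octave.)

major 13th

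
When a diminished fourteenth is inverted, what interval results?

augmented 2nd

First reduce the compound diminished fourteenth to its simple form, a diminished seventh.
The rule of nine gives the new number: 9 − 7 = 2, so a seventh becomes a second.
Quality inverts too: diminished becomes augmented. That makes the inversion an augmented second.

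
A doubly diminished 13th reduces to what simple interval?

doubly diminished 6th

Take out an octave (7 from the number): 13 − 7 = 6.
Quality carries through unchanged, so the simple form is a doubly diminished sixth.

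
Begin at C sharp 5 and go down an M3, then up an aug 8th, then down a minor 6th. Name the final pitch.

C#5 down a major third → A4 (4 semitones).
An augmented octave up from A4 is A#5.
A#5 down a minor sixth → C##5 (8 semitones).

C double-sharp 5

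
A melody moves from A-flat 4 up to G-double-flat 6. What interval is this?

A to G spans seven letter names (A-B-C-D-E-F-G), plus an octave: a fourteenth.
The major fourteenth is 23 semitones; here we have 21, two semitones narrower: diminished.
(Equivalently, a compound diminished seventh: a diminished seventh plus an octave.)

diminished 14th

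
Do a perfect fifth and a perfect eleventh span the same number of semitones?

A perfect fifth spans 7 semitones; a perfect eleventh spans 17 semitones. They differ by 10.

No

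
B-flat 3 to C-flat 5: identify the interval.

B to C spans two letter names (B-C), plus an octave: a ninth.
A major ninth would be 14 semitones, but Bb3 to Cb5 is 13 — one semitone narrower, making it a minor ninth.
(Equivalently, a compound minor second: a minor second plus an octave.)

minor ninth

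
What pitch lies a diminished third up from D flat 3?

Three letter names up from D: F.
Moving 2 semitones up from Db3 (the size of a diminished third) reaches Fbb3.

F double-flat 3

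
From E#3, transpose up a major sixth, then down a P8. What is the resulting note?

A major sixth up from E#3 is C##4.
C##4 down a perfect octave → C##3 (12 semitones).

C##3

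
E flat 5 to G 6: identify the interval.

E to G spans three letter names (E-F-G), plus an octave: a tenth.
Counting semitones, Eb5→G6 is 16, which is the major tenth.
(Equivalently, a compound major third: a major third plus an octave.)

M10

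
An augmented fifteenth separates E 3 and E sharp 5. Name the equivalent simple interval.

Take out an octave (7 from the number): 15 − 7 = 8.
So an augmented fifteenth is an octave plus an augmented octave. The quality is unchanged.

augmented octave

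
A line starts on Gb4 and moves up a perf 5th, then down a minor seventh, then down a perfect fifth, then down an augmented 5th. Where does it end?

Dbb3

A perfect fifth up from Gb4 is Db5.
Db5 down a minor seventh → Eb4 (10 semitones).
Down a perfect fifth from Eb4: Ab3 (7 semitones down).
Down an augmented fifth from Ab3: Dbb3 (8 semitones down).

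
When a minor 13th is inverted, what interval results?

major 3rd

First reduce the compound minor thirteenth to its simple form, a minor sixth.
The rule of nine gives the new number: 9 − 6 = 3, so a sixth becomes a third.
The quality also flips — minor becomes major — giving a major third.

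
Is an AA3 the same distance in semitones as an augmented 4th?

A doubly augmented third = 6 semitones = an augmented fourth; enharmonically equal.

Yes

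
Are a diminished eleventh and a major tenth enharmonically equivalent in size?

A diminished eleventh = 16 semitones = a major tenth; enharmonically equal.

Yes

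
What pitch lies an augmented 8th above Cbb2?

The letter stays C (same as the start), shifted an octave up.
Moving 13 semitones up from Cbb2 (the size of an augmented octave) reaches Cb3.

Cb3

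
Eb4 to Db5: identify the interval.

minor seventh

E to D spans seven letter names (E-F-G-A-B-C-D) — that makes it a seventh of some quality.
Eb4 to Db5 is 10 semitones, a half step short of the major seventh (11), so this is minor.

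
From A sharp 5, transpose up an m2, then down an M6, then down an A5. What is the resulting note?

G flat 4

A#5 up a minor second → B5 (1 semitone).
B5 down a major sixth → D5 (9 semitones).
D5 down an augmented fifth → Gb4 (8 semitones).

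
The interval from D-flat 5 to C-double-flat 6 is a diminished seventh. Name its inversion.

The rule of nine gives the new number: 9 − 7 = 2, so a seventh becomes a second.
Quality inverts too: diminished becomes augmented. That makes the inversion an augmented second.

augmented second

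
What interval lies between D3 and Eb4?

D to E spans two letter names (D-E), plus an octave — that makes it a ninth of some quality.
At 13 semitones, D3→Eb4 falls one short of a major ninth: minor.
(Equivalently, a compound minor second: a minor second plus an octave.)

m9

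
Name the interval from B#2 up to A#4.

minor fourteenth

B to A spans seven letter names (B-C-D-E-F-G-A), plus an octave: a fourteenth.
B#2 to A#4 is 22 semitones, a half step short of the major fourteenth (23), so this is minor.
(Equivalently, a compound minor seventh: a minor seventh plus an octave.)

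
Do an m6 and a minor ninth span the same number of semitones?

A minor sixth is 8 semitones but a minor ninth is 13 semitones — different sizes.

No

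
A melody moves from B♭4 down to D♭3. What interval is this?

M13

Descending from Bb4 to Db3 is the same interval as ascending Db3 to Bb4.
D to B spans six letter names (D-E-F-G-A-B), plus an octave, so the interval is some kind of thirteenth.
Counting semitones, Db3→Bb4 is 21, which is the major thirteenth.
(Equivalently, a compound major sixth: a major sixth plus an octave.)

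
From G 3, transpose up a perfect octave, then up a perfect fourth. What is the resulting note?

C 5

A perfect octave up from G3 is G4.
A perfect fourth up from G4 is C5.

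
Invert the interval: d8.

Inverted interval numbers add to nine, so an octave pairs with a unison (8 + 1 = 9).
And diminished becomes augmented under inversion, so we get an augmented unison.

A1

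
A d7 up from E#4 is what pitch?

D5

Seven letter names up from E: D.
Moving 9 semitones up from E#4 (the size of a diminished seventh) reaches D5.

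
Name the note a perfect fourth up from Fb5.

Bbb5

Counting four letter names up from F lands on B.
A perfect fourth is 5 semitones; 5 semitones up from Fb5 gives Bbb5.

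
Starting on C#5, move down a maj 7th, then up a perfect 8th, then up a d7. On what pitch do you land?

Cb6

A major seventh down from C#5 is D4.
Up a perfect octave from D4: D5 (12 semitones up).
D5 up a diminished seventh → Cb6 (9 semitones).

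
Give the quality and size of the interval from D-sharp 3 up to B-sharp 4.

major thirteenth

D to B spans six letter names (D-E-F-G-A-B), plus an octave: a thirteenth.
The major thirteenth spans 21 semitones, and D#3 to B#4 is exactly 21 semitones — so this is a major thirteenth.
(Equivalently, a compound major sixth: a major sixth plus an octave.)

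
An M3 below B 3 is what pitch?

The third takes the letter from B down to G.
Moving 4 semitones down from B3 (the size of a major third) reaches G3.

G 3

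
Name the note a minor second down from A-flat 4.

G 4

The second takes the letter from A down to G.
A minor second is 1 semitone; 1 semitone down from Ab4 gives G4.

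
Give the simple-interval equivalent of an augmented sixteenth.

Each octave removed subtracts seven from the number: 16 − 14 = 2.
So an augmented sixteenth is 2 octaves plus an augmented second. The quality is unchanged.

augmented second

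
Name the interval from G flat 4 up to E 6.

augmented thirteenth

G to E spans six letter names (G-A-B-C-D-E), plus an octave: a thirteenth.
The major thirteenth is 21 semitones; here we have 22, one semitone wider: augmented.
(Equivalently, a compound augmented sixth: an augmented sixth plus an octave.)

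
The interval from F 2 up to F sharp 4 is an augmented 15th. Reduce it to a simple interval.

Subtracting seven from the interval number removes an octave: 15 − 7 = 8.
So an augmented fifteenth is an octave plus an augmented octave. The quality is unchanged.

A8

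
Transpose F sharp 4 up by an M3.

The third takes the letter from F up to A.
Moving 4 semitones up from F#4 (the size of a major third) reaches A#4.

A sharp 4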